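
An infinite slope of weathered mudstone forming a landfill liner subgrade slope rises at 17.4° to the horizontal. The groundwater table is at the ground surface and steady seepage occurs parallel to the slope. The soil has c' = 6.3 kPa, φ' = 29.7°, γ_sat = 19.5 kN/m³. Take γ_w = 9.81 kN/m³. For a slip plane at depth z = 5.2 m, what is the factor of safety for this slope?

With seepage parallel to the slope and the water table at the surface, the effective normal stress on the slip plane uses the buoyant unit weight γ' = γ_sat − γ_w while the driving shear stress uses γ_sat:
FS = [c' + γ' z cos²β tanφ'] / [γ_sat z sinβ cosβ]
γ' = 19.5 − 9.81 = 9.69 kN/m³
Numerator = 6.3 + 9.69·5.2·cos²17.4°·tan29.7° = 6.3 + 9.69·5.2·0.9106·0.5704 = 32.471 kPa
Denominator = 19.5·5.2·sin17.4°·cos17.4° = 19.5·5.2·0.2990·0.9542 = 28.935 kPa
FS = 32.471 / 28.935 = 1.122

FS = 1.12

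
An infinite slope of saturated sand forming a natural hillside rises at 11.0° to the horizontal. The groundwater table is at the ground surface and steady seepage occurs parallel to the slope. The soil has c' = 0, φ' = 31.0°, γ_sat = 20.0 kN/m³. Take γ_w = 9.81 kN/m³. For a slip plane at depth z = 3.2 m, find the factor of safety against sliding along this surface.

FS = 1.57

With seepage parallel to the slope and the water table at the surface, the effective normal stress on the slip plane uses the buoyant unit weight γ' = γ_sat − γ_w while the driving shear stress uses γ_sat:
FS = [c' + γ' z cos²β tanφ'] / [γ_sat z sinβ cosβ]
(For c' = 0 this reduces to FS = (γ'/γ_sat)·tanφ'/tanβ.)
γ' = 20.0 − 9.81 = 10.19 kN/m³
Numerator = 0.0 + 10.19·3.2·cos²11.0°·tan31.0° = 0.0 + 10.19·3.2·0.9636·0.6009 = 18.880 kPa
Denominator = 20.0·3.2·sin11.0°·cos11.0° = 20.0·3.2·0.1908·0.9816 = 11.987 kPa
FS = 18.880 / 11.987 = 1.575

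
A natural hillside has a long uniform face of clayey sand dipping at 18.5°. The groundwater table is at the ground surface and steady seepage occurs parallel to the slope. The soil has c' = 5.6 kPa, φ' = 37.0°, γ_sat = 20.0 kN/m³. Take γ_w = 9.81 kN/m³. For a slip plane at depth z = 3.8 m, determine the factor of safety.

With seepage parallel to the slope and the water table at the surface, the effective normal stress on the slip plane uses the buoyant unit weight γ' = γ_sat − γ_w while the driving shear stress uses γ_sat:
FS = [c' + γ' z cos²β tanφ'] / [γ_sat z sinβ cosβ]
γ' = 20.0 − 9.81 = 10.19 kN/m³
Numerator = 5.6 + 10.19·3.8·cos²18.5°·tan37.0° = 5.6 + 10.19·3.8·0.8993·0.7536 = 31.841 kPa
Denominator = 20.0·3.8·sin18.5°·cos18.5° = 20.0·3.8·0.3173·0.9483 = 22.869 kPa
FS = 31.841 / 22.869 = 1.392

FS = 1.39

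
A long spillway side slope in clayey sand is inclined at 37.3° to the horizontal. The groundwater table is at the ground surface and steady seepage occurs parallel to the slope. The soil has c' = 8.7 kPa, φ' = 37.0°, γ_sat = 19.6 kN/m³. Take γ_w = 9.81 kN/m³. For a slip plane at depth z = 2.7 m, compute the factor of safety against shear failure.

FS = 0.84

With seepage parallel to the slope and the water table at the surface, the effective normal stress on the slip plane uses the buoyant unit weight γ' = γ_sat − γ_w while the driving shear stress uses γ_sat:
FS = [c' + γ' z cos²β tanφ'] / [γ_sat z sinβ cosβ]
γ' = 19.6 − 9.81 = 9.79 kN/m³
Numerator = 8.7 + 9.79·2.7·cos²37.3°·tan37.0° = 8.7 + 9.79·2.7·0.6328·0.7536 = 21.304 kPa
Denominator = 19.6·2.7·sin37.3°·cos37.3° = 19.6·2.7·0.6060·0.7955 = 25.510 kPa
FS = 21.304 / 25.510 = 0.835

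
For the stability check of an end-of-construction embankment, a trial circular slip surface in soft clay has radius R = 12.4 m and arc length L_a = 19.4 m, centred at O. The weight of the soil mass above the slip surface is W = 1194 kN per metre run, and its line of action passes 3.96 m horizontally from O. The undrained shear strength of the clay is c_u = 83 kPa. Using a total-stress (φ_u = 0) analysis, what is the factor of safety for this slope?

FS = 4.22

Taking moments about the centre O, the resisting moment is provided by the undrained shear strength acting along the arc:
M_R = c_u·L_a·R = 83·19.40·12.4 = 19966.5 kN·m/m
M_D = W·d = 1194·3.96 = 4728.2 kN·m/m
FS = M_R / M_D = 19966.5 / 4728.2 = 4.223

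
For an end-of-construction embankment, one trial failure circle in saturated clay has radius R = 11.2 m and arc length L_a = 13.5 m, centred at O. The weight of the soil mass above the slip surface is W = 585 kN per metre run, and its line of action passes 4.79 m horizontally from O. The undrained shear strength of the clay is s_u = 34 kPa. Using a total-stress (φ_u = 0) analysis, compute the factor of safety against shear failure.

FS = 1.83

Taking moments about the centre O, the resisting moment is provided by the undrained shear strength acting along the arc:
M_R = s_u·L_a·R = 34·13.50·11.2 = 5140.8 kN·m/m
M_D = W·d = 585·4.79 = 2802.2 kN·m/m
FS = M_R / M_D = 5140.8 / 2802.2 = 1.835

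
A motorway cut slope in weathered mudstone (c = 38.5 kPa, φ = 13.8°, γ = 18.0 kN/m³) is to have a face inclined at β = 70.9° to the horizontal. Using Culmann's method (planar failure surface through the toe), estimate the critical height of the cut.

H_c = 17.19 m

Culmann's analysis gives the critical failure plane at α_cr = (β + φ)/2 = (70.9 + 13.8)/2 = 42.4°, and the critical height
H_c = (4c/γ) · sinβ cosφ / [1 − cos(β − φ)]
    = (4·38.5/18.0) · sin70.9°·cos13.8° / [1 − cos(57.1°)]
    = 8.556 · 0.9449·0.9711 / [1 − 0.5432]
    = 8.556 · 0.9177 / 0.4568
    = 17.19 m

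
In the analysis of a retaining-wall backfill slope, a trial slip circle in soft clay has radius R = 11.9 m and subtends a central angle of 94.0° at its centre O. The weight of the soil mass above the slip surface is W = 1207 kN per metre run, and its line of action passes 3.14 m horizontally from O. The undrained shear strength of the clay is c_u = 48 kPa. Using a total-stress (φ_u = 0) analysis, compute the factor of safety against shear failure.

FS = 2.94

Taking moments about the centre O, the resisting moment is provided by the undrained shear strength acting along the arc:
Arc length L_a = R·θ = 11.9·(94.0°·π/180) = 11.9·1.6406 = 19.52 m
M_R = c_u·L_a·R = 48·19.52·11.9 = 11151.7 kN·m/m
M_D = W·d = 1207·3.14 = 3790.0 kN·m/m
FS = M_R / M_D = 11151.7 / 3790.0 = 2.942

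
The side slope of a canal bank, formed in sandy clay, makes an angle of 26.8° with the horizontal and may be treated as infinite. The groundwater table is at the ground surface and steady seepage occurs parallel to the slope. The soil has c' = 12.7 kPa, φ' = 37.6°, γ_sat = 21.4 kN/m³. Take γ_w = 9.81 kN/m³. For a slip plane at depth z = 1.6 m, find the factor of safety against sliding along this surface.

With seepage parallel to the slope and the water table at the surface, the effective normal stress on the slip plane uses the buoyant unit weight γ' = γ_sat − γ_w while the driving shear stress uses γ_sat:
FS = [c' + γ' z cos²β tanφ'] / [γ_sat z sinβ cosβ]
γ' = 21.4 − 9.81 = 11.59 kN/m³
Numerator = 12.7 + 11.59·1.6·cos²26.8°·tan37.6° = 12.7 + 11.59·1.6·0.7967·0.7701 = 24.078 kPa
Denominator = 21.4·1.6·sin26.8°·cos26.8° = 21.4·1.6·0.4509·0.8926 = 13.780 kPa
FS = 24.078 / 13.780 = 1.747

FS = 1.75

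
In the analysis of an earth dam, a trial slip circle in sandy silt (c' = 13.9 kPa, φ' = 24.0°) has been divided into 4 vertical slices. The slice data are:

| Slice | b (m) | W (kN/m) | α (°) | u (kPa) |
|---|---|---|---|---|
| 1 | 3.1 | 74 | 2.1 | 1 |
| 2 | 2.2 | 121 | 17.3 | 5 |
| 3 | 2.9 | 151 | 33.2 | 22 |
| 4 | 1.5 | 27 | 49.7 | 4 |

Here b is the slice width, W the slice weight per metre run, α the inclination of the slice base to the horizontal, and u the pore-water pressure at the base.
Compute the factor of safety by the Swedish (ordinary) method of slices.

FS = 1.83

Ordinary method of slices: FS = Σ[c'·Δl_i + (W_i cosα_i − u_i·Δl_i)·tanφ'] / Σ W_i sinα_i, with Δl_i = b_i / cosα_i.
Slice 1: Δl = 3.1/cos2.1° = 3.102 m; N'_1 = 74·cos2.1° − 1·3.102 = 70.8; c'Δl = 43.12; W sinα = 2.7
Slice 2: Δl = 2.2/cos17.3° = 2.304 m; N'_2 = 121·cos17.3° − 5·2.304 = 104.0; c'Δl = 32.03; W sinα = 36.0
Slice 3: Δl = 2.9/cos33.2° = 3.466 m; N'_3 = 151·cos33.2° − 22·3.466 = 50.1; c'Δl = 48.17; W sinα = 82.7
Slice 4: Δl = 1.5/cos49.7° = 2.319 m; N'_4 = 27·cos49.7° − 4·2.319 = 8.2; c'Δl = 32.24; W sinα = 20.6
Σc'Δl = 155.6 kN/m; ΣN' = 233.1 kN/m; ΣW sinα = 142.0 kN/m
Resisting = 155.6 + 233.1·tan24.0° = 155.6 + 103.8 = 259.4 kN/m
FS = 259.4 / 142.0 = 1.827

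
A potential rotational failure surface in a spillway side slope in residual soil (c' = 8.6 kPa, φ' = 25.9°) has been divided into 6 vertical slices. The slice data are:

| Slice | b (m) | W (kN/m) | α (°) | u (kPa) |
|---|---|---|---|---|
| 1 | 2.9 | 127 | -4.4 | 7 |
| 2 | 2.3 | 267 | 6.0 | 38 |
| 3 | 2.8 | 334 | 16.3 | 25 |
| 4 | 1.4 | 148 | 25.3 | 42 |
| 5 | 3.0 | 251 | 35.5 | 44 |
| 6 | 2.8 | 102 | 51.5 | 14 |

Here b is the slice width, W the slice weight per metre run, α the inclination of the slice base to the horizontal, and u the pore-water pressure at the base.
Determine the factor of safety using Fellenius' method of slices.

Ordinary method of slices: FS = Σ[c'·Δl_i + (W_i cosα_i − u_i·Δl_i)·tanφ'] / Σ W_i sinα_i, with Δl_i = b_i / cosα_i.
Slice 1: Δl = 2.9/cos(-4.4°) = 2.909 m; N'_1 = 127·cos(-4.4°) − 7·2.909 = 106.3; c'Δl = 25.01; W sinα = -9.7
Slice 2: Δl = 2.3/cos6.0° = 2.313 m; N'_2 = 267·cos6.0° − 38·2.313 = 177.7; c'Δl = 19.89; W sinα = 27.9
Slice 3: Δl = 2.8/cos16.3° = 2.917 m; N'_3 = 334·cos16.3° − 25·2.917 = 247.6; c'Δl = 25.09; W sinα = 93.7
Slice 4: Δl = 1.4/cos25.3° = 1.549 m; N'_4 = 148·cos25.3° − 42·1.549 = 68.8; c'Δl = 13.32; W sinα = 63.2
Slice 5: Δl = 3.0/cos35.5° = 3.685 m; N'_5 = 251·cos35.5° − 44·3.685 = 42.2; c'Δl = 31.69; W sinα = 145.8
Slice 6: Δl = 2.8/cos51.5° = 4.498 m; N'_6 = 102·cos51.5° − 14·4.498 = 0.5; c'Δl = 38.68; W sinα = 79.8
Σc'Δl = 153.7 kN/m; ΣN' = 643.1 kN/m; ΣW sinα = 400.7 kN/m
Resisting = 153.7 + 643.1·tan25.9° = 153.7 + 312.3 = 465.9 kN/m
FS = 465.9 / 400.7 = 1.163

FS = 1.16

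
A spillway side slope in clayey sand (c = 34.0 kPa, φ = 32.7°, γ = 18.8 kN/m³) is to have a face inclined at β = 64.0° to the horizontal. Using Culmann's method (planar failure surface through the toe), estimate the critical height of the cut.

Culmann's analysis gives the critical failure plane at α_cr = (β + φ)/2 = (64.0 + 32.7)/2 = 48.4°, and the critical height
H_c = (4c/γ) · sinβ cosφ / [1 − cos(β − φ)]
    = (4·34.0/18.8) · sin64.0°·cos32.7° / [1 − cos(31.3°)]
    = 7.234 · 0.8988·0.8415 / [1 − 0.8545]
    = 7.234 · 0.7563 / 0.1455
    = 37.59 m

H_c = 37.59 m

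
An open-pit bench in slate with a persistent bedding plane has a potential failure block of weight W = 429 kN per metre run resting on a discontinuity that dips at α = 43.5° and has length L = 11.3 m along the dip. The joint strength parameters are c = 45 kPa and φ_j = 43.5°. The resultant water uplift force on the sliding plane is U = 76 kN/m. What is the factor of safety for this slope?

Resolving the block weight along and normal to the plane and applying the Mohr–Coulomb strength on the joint:
N' = W cosα − U = 429·cos43.5° − 76 = 235.2 kN/m
Driving force T = W sinα = 429·sin43.5° = 295.3 kN/m
Resisting force R = c·L + N'·tanφ_j = 45·11.3 + 235.2·tan43.5° = 508.5 + 223.2 = 731.7 kN/m
FS = R / T = 731.7 / 295.3 = 2.478

FS = 2.48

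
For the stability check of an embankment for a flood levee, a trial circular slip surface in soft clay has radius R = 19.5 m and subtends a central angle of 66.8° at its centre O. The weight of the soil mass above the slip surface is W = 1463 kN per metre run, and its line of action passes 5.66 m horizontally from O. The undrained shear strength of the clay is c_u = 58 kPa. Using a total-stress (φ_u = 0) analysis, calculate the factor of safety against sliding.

Taking moments about the centre O, the resisting moment is provided by the undrained shear strength acting along the arc:
Arc length L_a = R·θ = 19.5·(66.8°·π/180) = 19.5·1.1659 = 22.73 m
M_R = c_u·L_a·R = 58·22.73·19.5 = 25712.9 kN·m/m
M_D = W·d = 1463·5.66 = 8280.6 kN·m/m
FS = M_R / M_D = 25712.9 / 8280.6 = 3.105

FS = 3.11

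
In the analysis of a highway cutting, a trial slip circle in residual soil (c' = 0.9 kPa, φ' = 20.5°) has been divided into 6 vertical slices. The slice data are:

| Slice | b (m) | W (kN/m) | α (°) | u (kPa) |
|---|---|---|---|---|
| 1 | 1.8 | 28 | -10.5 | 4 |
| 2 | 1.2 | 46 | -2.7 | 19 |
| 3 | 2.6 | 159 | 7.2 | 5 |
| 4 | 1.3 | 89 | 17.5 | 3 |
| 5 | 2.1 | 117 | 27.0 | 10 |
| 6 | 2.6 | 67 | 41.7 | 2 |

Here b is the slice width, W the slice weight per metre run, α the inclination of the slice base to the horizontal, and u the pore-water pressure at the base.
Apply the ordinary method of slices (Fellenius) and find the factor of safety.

FS = 1.15

Ordinary method of slices: FS = Σ[c'·Δl_i + (W_i cosα_i − u_i·Δl_i)·tanφ'] / Σ W_i sinα_i, with Δl_i = b_i / cosα_i.
Slice 1: Δl = 1.8/cos(-10.5°) = 1.831 m; N'_1 = 28·cos(-10.5°) − 4·1.831 = 20.2; c'Δl = 1.65; W sinα = -5.1
Slice 2: Δl = 1.2/cos(-2.7°) = 1.201 m; N'_2 = 46·cos(-2.7°) − 19·1.201 = 23.1; c'Δl = 1.08; W sinα = -2.2
Slice 3: Δl = 2.6/cos7.2° = 2.621 m; N'_3 = 159·cos7.2° − 5·2.621 = 144.6; c'Δl = 2.36; W sinα = 19.9
Slice 4: Δl = 1.3/cos17.5° = 1.363 m; N'_4 = 89·cos17.5° − 3·1.363 = 80.8; c'Δl = 1.23; W sinα = 26.8
Slice 5: Δl = 2.1/cos27.0° = 2.357 m; N'_5 = 117·cos27.0° − 10·2.357 = 80.7; c'Δl = 2.12; W sinα = 53.1
Slice 6: Δl = 2.6/cos41.7° = 3.482 m; N'_6 = 67·cos41.7° − 2·3.482 = 43.1; c'Δl = 3.13; W sinα = 44.6
Σc'Δl = 11.6 kN/m; ΣN' = 392.5 kN/m; ΣW sinα = 137.1 kN/m
Resisting = 11.6 + 392.5·tan20.5° = 11.6 + 146.8 = 158.3 kN/m
FS = 158.3 / 137.1 = 1.155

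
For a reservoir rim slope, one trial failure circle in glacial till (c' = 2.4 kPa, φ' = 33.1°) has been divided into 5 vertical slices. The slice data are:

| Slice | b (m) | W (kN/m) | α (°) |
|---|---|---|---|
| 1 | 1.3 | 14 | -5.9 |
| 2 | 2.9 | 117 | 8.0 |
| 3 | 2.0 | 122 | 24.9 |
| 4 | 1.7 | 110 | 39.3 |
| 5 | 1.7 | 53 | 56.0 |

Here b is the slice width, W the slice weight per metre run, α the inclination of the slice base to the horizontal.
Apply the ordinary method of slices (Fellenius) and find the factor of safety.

Ordinary method of slices: FS = Σ[c'·Δl_i + (W_i cosα_i)·tanφ'] / Σ W_i sinα_i, with Δl_i = b_i / cosα_i.
Slice 1: Δl = 1.3/cos(-5.9°) = 1.307 m; N'_1 = 14·cos(-5.9°) = 13.9; c'Δl = 3.14; W sinα = -1.4
Slice 2: Δl = 2.9/cos8.0° = 2.928 m; N'_2 = 117·cos8.0° = 115.9; c'Δl = 7.03; W sinα = 16.3
Slice 3: Δl = 2.0/cos24.9° = 2.205 m; N'_3 = 122·cos24.9° = 110.7; c'Δl = 5.29; W sinα = 51.4
Slice 4: Δl = 1.7/cos39.3° = 2.197 m; N'_4 = 110·cos39.3° = 85.1; c'Δl = 5.27; W sinα = 69.7
Slice 5: Δl = 1.7/cos56.0° = 3.040 m; N'_5 = 53·cos56.0° = 29.6; c'Δl = 7.30; W sinα = 43.9
Σc'Δl = 28.0 kN/m; ΣN' = 355.2 kN/m; ΣW sinα = 179.8 kN/m
Resisting = 28.0 + 355.2·tan33.1° = 28.0 + 231.6 = 259.6 kN/m
FS = 259.6 / 179.8 = 1.444

FS = 1.44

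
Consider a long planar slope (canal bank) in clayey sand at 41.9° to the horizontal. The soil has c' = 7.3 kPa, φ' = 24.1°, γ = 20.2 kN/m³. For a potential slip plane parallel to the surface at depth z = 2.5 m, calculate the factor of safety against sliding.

For an infinite slope with a slip plane parallel to the surface (no pore pressure): FS = [c' + γz cos²β tanφ'] / [γz sinβ cosβ].
γz = 20.2·2.5 = 50.50 kN/m²
Numerator = 7.3 + 50.50·cos²41.9°·tan24.1° = 7.3 + 50.50·0.5540·0.4473 = 19.815 kPa
Denominator = 50.50·sin41.9°·cos41.9° = 50.50·0.6678·0.7443 = 25.102 kPa
FS = 19.815 / 25.102 = 0.789

FS = 0.79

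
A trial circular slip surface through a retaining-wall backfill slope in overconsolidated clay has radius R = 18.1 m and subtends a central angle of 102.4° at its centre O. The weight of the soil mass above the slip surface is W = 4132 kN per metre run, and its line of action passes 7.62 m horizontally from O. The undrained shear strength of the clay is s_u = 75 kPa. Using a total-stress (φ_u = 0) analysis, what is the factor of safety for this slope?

FS = 1.39

Taking moments about the centre O, the resisting moment is provided by the undrained shear strength acting along the arc:
Arc length L_a = R·θ = 18.1·(102.4°·π/180) = 18.1·1.7872 = 32.35 m
M_R = s_u·L_a·R = 75·32.35·18.1 = 43913.3 kN·m/m
M_D = W·d = 4132·7.62 = 31485.8 kN·m/m
FS = M_R / M_D = 43913.3 / 31485.8 = 1.395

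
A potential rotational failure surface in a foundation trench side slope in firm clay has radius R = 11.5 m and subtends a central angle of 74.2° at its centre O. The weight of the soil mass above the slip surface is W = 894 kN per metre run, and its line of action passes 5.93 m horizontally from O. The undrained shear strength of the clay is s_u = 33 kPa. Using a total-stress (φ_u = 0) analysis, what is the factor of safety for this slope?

FS = 1.07

Taking moments about the centre O, the resisting moment is provided by the undrained shear strength acting along the arc:
Arc length L_a = R·θ = 11.5·(74.2°·π/180) = 11.5·1.2950 = 14.89 m
M_R = s_u·L_a·R = 33·14.89·11.5 = 5651.9 kN·m/m
M_D = W·d = 894·5.93 = 5301.4 kN·m/m
FS = M_R / M_D = 5651.9 / 5301.4 = 1.066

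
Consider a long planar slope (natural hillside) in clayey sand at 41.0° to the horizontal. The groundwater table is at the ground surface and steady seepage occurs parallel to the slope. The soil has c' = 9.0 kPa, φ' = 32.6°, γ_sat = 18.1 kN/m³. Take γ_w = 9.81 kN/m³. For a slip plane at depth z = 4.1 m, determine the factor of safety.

FS = 0.58

With seepage parallel to the slope and the water table at the surface, the effective normal stress on the slip plane uses the buoyant unit weight γ' = γ_sat − γ_w while the driving shear stress uses γ_sat:
FS = [c' + γ' z cos²β tanφ'] / [γ_sat z sinβ cosβ]
γ' = 18.1 − 9.81 = 8.29 kN/m³
Numerator = 9.0 + 8.29·4.1·cos²41.0°·tan32.6° = 9.0 + 8.29·4.1·0.5696·0.6395 = 21.381 kPa
Denominator = 18.1·4.1·sin41.0°·cos41.0° = 18.1·4.1·0.6561·0.7547 = 36.744 kPa
FS = 21.381 / 36.744 = 0.582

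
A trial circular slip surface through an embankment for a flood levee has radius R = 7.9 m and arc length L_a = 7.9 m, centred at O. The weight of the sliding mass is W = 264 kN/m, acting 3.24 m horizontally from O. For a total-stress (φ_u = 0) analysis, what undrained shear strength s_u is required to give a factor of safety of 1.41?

s_u = 19.3 kPa

FS = s_u·L_a·R / (W·d), so s_u = FS·W·d / (L_a·R).
s_u = 1.41·264·3.24 / (7.90·7.9) = 1206.1 / 62.41 = 19.32 kPa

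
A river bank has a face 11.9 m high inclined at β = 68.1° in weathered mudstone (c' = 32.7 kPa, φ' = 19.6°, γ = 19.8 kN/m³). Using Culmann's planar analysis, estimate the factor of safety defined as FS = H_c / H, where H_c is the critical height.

H_c = (4c'/γ) · sinβ cosφ' / [1 − cos(β − φ')]
    = (4·32.7/19.8) · sin68.1°·cos19.6° / [1 − cos48.5°]
    = 6.606 · 0.8741 / 0.3374 = 17.11 m
FS = H_c / H = 17.11 / 11.9 = 1.438

FS = 1.44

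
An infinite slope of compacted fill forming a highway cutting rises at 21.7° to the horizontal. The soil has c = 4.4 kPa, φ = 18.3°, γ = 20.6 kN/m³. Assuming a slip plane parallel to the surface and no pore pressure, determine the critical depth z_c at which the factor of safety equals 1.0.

z_c = 3.68 m

Setting FS = 1.00 in FS = [c + γz cos²β tanφ] / [γz sinβ cosβ] and solving for z:
z = c / [γ cosβ (FS·sinβ − cosβ·tanφ)]
  = 4.4 / [20.6·cos21.7°·(1.00·sin21.7° − cos21.7°·tan18.3°)]
  = 4.4 / [20.6·0.9291·(1.00·0.3697 − 0.9291·0.3307)]
  = 4.4 / 1.1956 = 3.680 m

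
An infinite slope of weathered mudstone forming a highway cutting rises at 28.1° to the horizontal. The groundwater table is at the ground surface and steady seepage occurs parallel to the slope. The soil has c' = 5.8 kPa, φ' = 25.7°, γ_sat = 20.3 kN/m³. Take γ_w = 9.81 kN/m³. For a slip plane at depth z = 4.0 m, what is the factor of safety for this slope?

With seepage parallel to the slope and the water table at the surface, the effective normal stress on the slip plane uses the buoyant unit weight γ' = γ_sat − γ_w while the driving shear stress uses γ_sat:
FS = [c' + γ' z cos²β tanφ'] / [γ_sat z sinβ cosβ]
γ' = 20.3 − 9.81 = 10.49 kN/m³
Numerator = 5.8 + 10.49·4.0·cos²28.1°·tan25.7° = 5.8 + 10.49·4.0·0.7781·0.4813 = 21.514 kPa
Denominator = 20.3·4.0·sin28.1°·cos28.1° = 20.3·4.0·0.4710·0.8821 = 33.738 kPa
FS = 21.514 / 33.738 = 0.638

FS = 0.64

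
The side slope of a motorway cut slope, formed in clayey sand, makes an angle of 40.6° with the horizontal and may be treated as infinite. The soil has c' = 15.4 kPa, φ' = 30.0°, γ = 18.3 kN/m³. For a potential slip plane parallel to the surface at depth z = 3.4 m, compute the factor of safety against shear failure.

For an infinite slope with a slip plane parallel to the surface (no pore pressure): FS = [c' + γz cos²β tanφ'] / [γz sinβ cosβ].
γz = 18.3·3.4 = 62.22 kN/m²
Numerator = 15.4 + 62.22·cos²40.6°·tan30.0° = 15.4 + 62.22·0.5765·0.5774 = 36.109 kPa
Denominator = 62.22·sin40.6°·cos40.6° = 62.22·0.6508·0.7593 = 30.744 kPa
FS = 36.109 / 30.744 = 1.175

FS = 1.17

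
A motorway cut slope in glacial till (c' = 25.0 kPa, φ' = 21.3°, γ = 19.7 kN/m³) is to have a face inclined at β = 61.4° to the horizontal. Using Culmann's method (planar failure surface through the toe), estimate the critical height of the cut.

Culmann's analysis gives the critical failure plane at α_cr = (β + φ')/2 = (61.4 + 21.3)/2 = 41.4°, and the critical height
H_c = (4c'/γ) · sinβ cosφ' / [1 − cos(β − φ')]
    = (4·25.0/19.7) · sin61.4°·cos21.3° / [1 − cos(40.1°)]
    = 5.076 · 0.8780·0.9317 / [1 − 0.7649]
    = 5.076 · 0.8180 / 0.2351
    = 17.66 m

H_c = 17.66 m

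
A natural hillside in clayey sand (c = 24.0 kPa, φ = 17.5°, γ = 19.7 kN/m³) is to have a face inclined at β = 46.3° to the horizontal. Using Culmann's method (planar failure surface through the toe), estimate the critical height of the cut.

Culmann's analysis gives the critical failure plane at α_cr = (β + φ)/2 = (46.3 + 17.5)/2 = 31.9°, and the critical height
H_c = (4c/γ) · sinβ cosφ / [1 − cos(β − φ)]
    = (4·24.0/19.7) · sin46.3°·cos17.5° / [1 − cos(28.8°)]
    = 4.873 · 0.7230·0.9537 / [1 − 0.8763]
    = 4.873 · 0.6895 / 0.1237
    = 27.16 m

H_c = 27.16 m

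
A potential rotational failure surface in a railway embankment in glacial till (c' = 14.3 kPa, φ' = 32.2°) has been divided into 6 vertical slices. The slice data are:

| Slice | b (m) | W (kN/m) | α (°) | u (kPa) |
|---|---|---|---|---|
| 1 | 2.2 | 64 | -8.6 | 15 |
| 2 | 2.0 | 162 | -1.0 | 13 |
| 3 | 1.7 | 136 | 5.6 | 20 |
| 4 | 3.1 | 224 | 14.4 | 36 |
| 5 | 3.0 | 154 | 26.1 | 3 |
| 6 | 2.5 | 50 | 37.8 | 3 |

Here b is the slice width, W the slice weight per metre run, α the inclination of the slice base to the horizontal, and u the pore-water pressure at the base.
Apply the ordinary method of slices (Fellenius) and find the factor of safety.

FS = 3.58

Ordinary method of slices: FS = Σ[c'·Δl_i + (W_i cosα_i − u_i·Δl_i)·tanφ'] / Σ W_i sinα_i, with Δl_i = b_i / cosα_i.
Slice 1: Δl = 2.2/cos(-8.6°) = 2.225 m; N'_1 = 64·cos(-8.6°) − 15·2.225 = 29.9; c'Δl = 31.82; W sinα = -9.6
Slice 2: Δl = 2.0/cos(-1.0°) = 2.000 m; N'_2 = 162·cos(-1.0°) − 13·2.000 = 136.0; c'Δl = 28.60; W sinα = -2.8
Slice 3: Δl = 1.7/cos5.6° = 1.708 m; N'_3 = 136·cos5.6° − 20·1.708 = 101.2; c'Δl = 24.43; W sinα = 13.3
Slice 4: Δl = 3.1/cos14.4° = 3.201 m; N'_4 = 224·cos14.4° − 36·3.201 = 101.7; c'Δl = 45.77; W sinα = 55.7
Slice 5: Δl = 3.0/cos26.1° = 3.341 m; N'_5 = 154·cos26.1° − 3·3.341 = 128.3; c'Δl = 47.77; W sinα = 67.8
Slice 6: Δl = 2.5/cos37.8° = 3.164 m; N'_6 = 50·cos37.8° − 3·3.164 = 30.0; c'Δl = 45.24; W sinα = 30.6
Σc'Δl = 223.6 kN/m; ΣN' = 527.1 kN/m; ΣW sinα = 155.0 kN/m
Resisting = 223.6 + 527.1·tan32.2° = 223.6 + 331.9 = 555.6 kN/m
FS = 555.6 / 155.0 = 3.585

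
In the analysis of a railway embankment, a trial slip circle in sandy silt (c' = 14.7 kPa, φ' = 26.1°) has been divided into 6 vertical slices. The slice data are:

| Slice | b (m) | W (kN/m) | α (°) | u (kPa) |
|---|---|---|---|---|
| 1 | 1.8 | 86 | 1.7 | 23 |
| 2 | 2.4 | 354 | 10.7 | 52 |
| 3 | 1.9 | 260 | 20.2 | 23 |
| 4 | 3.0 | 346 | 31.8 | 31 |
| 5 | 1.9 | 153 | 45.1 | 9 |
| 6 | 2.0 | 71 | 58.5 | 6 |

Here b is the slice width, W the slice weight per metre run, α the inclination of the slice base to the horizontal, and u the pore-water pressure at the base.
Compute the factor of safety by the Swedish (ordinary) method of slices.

FS = 1.19

Ordinary method of slices: FS = Σ[c'·Δl_i + (W_i cosα_i − u_i·Δl_i)·tanφ'] / Σ W_i sinα_i, with Δl_i = b_i / cosα_i.
Slice 1: Δl = 1.8/cos1.7° = 1.801 m; N'_1 = 86·cos1.7° − 23·1.801 = 44.5; c'Δl = 26.47; W sinα = 2.6
Slice 2: Δl = 2.4/cos10.7° = 2.442 m; N'_2 = 354·cos10.7° − 52·2.442 = 220.8; c'Δl = 35.90; W sinα = 65.7
Slice 3: Δl = 1.9/cos20.2° = 2.025 m; N'_3 = 260·cos20.2° − 23·2.025 = 197.4; c'Δl = 29.76; W sinα = 89.8
Slice 4: Δl = 3.0/cos31.8° = 3.530 m; N'_4 = 346·cos31.8° − 31·3.530 = 184.6; c'Δl = 51.89; W sinα = 182.3
Slice 5: Δl = 1.9/cos45.1° = 2.692 m; N'_5 = 153·cos45.1° − 9·2.692 = 83.8; c'Δl = 39.57; W sinα = 108.4
Slice 6: Δl = 2.0/cos58.5° = 3.828 m; N'_6 = 71·cos58.5° − 6·3.828 = 14.1; c'Δl = 56.27; W sinα = 60.5
Σc'Δl = 239.9 kN/m; ΣN' = 745.4 kN/m; ΣW sinα = 509.3 kN/m
Resisting = 239.9 + 745.4·tan26.1° = 239.9 + 365.2 = 605.0 kN/m
FS = 605.0 / 509.3 = 1.188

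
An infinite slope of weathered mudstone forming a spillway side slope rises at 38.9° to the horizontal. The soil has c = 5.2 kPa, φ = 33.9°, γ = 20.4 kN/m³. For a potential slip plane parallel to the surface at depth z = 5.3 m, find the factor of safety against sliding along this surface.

For an infinite slope with a slip plane parallel to the surface (no pore pressure): FS = [c + γz cos²β tanφ] / [γz sinβ cosβ].
γz = 20.4·5.3 = 108.12 kN/m²
Numerator = 5.2 + 108.12·cos²38.9°·tan33.9° = 5.2 + 108.12·0.6057·0.6720 = 49.204 kPa
Denominator = 108.12·sin38.9°·cos38.9° = 108.12·0.6280·0.7782 = 52.839 kPa
FS = 49.204 / 52.839 = 0.931

FS = 0.93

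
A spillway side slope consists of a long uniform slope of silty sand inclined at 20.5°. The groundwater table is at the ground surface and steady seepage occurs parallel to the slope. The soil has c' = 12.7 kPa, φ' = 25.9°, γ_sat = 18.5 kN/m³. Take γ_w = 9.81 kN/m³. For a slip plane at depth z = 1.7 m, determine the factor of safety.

FS = 1.84

With seepage parallel to the slope and the water table at the surface, the effective normal stress on the slip plane uses the buoyant unit weight γ' = γ_sat − γ_w while the driving shear stress uses γ_sat:
FS = [c' + γ' z cos²β tanφ'] / [γ_sat z sinβ cosβ]
γ' = 18.5 − 9.81 = 8.69 kN/m³
Numerator = 12.7 + 8.69·1.7·cos²20.5°·tan25.9° = 12.7 + 8.69·1.7·0.8774·0.4856 = 18.994 kPa
Denominator = 18.5·1.7·sin20.5°·cos20.5° = 18.5·1.7·0.3502·0.9367 = 10.317 kPa
FS = 18.994 / 10.317 = 1.841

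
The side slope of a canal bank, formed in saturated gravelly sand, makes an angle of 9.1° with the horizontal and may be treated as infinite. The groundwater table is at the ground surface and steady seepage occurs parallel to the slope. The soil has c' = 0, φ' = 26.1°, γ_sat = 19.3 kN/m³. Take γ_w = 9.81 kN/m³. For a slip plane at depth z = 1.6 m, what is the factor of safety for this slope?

With seepage parallel to the slope and the water table at the surface, the effective normal stress on the slip plane uses the buoyant unit weight γ' = γ_sat − γ_w while the driving shear stress uses γ_sat:
FS = [c' + γ' z cos²β tanφ'] / [γ_sat z sinβ cosβ]
(For c' = 0 this reduces to FS = (γ'/γ_sat)·tanφ'/tanβ.)
γ' = 19.3 − 9.81 = 9.49 kN/m³
Numerator = 0.0 + 9.49·1.6·cos²9.1°·tan26.1° = 0.0 + 9.49·1.6·0.9750·0.4899 = 7.252 kPa
Denominator = 19.3·1.6·sin9.1°·cos9.1° = 19.3·1.6·0.1582·0.9874 = 4.822 kPa
FS = 7.252 / 4.822 = 1.504

FS = 1.50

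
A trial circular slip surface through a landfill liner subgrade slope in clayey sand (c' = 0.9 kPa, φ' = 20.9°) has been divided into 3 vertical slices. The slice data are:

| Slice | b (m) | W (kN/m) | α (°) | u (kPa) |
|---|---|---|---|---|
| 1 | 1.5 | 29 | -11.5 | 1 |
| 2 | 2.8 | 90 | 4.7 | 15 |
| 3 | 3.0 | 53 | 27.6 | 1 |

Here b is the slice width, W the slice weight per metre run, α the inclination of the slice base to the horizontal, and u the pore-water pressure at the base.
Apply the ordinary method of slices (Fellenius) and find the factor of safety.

Ordinary method of slices: FS = Σ[c'·Δl_i + (W_i cosα_i − u_i·Δl_i)·tanφ'] / Σ W_i sinα_i, with Δl_i = b_i / cosα_i.
Slice 1: Δl = 1.5/cos(-11.5°) = 1.531 m; N'_1 = 29·cos(-11.5°) − 1·1.531 = 26.9; c'Δl = 1.38; W sinα = -5.8
Slice 2: Δl = 2.8/cos4.7° = 2.809 m; N'_2 = 90·cos4.7° − 15·2.809 = 47.6; c'Δl = 2.53; W sinα = 7.4
Slice 3: Δl = 3.0/cos27.6° = 3.385 m; N'_3 = 53·cos27.6° − 1·3.385 = 43.6; c'Δl = 3.05; W sinα = 24.6
Σc'Δl = 7.0 kN/m; ΣN' = 118.0 kN/m; ΣW sinα = 26.1 kN/m
Resisting = 7.0 + 118.0·tan20.9° = 7.0 + 45.1 = 52.0 kN/m
FS = 52.0 / 26.1 = 1.990

FS = 1.99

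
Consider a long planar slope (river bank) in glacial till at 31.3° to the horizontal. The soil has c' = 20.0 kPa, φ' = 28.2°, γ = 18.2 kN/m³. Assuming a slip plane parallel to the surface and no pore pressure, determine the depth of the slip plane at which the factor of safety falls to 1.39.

z = 4.87 m

Setting FS = 1.39 in FS = [c' + γz cos²β tanφ'] / [γz sinβ cosβ] and solving for z:
z = c' / [γ cosβ (FS·sinβ − cosβ·tanφ')]
  = 20.0 / [18.2·cos31.3°·(1.39·sin31.3° − cos31.3°·tan28.2°)]
  = 20.0 / [18.2·0.8545·(1.39·0.5195 − 0.8545·0.5362)]
  = 20.0 / 4.1051 = 4.872 m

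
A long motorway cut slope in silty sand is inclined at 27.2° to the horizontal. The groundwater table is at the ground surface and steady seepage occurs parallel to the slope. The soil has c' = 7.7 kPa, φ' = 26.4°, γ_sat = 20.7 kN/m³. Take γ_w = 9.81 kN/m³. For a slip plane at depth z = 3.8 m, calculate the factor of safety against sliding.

With seepage parallel to the slope and the water table at the surface, the effective normal stress on the slip plane uses the buoyant unit weight γ' = γ_sat − γ_w while the driving shear stress uses γ_sat:
FS = [c' + γ' z cos²β tanφ'] / [γ_sat z sinβ cosβ]
γ' = 20.7 − 9.81 = 10.89 kN/m³
Numerator = 7.7 + 10.89·3.8·cos²27.2°·tan26.4° = 7.7 + 10.89·3.8·0.7911·0.4964 = 23.950 kPa
Denominator = 20.7·3.8·sin27.2°·cos27.2° = 20.7·3.8·0.4571·0.8894 = 31.979 kPa
FS = 23.950 / 31.979 = 0.749

FS = 0.75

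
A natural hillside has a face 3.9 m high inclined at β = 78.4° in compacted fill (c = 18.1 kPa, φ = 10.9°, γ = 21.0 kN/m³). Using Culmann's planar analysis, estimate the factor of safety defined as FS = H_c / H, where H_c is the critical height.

H_c = (4c/γ) · sinβ cosφ / [1 − cos(β − φ)]
    = (4·18.1/21.0) · sin78.4°·cos10.9° / [1 − cos67.5°]
    = 3.448 · 0.9619 / 0.6173 = 5.37 m
FS = H_c / H = 5.37 / 3.9 = 1.377

FS = 1.38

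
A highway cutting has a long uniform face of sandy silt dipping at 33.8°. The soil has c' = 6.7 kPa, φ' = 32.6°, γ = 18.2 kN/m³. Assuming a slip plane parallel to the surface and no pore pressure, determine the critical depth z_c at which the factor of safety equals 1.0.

Setting FS = 1.00 in FS = [c' + γz cos²β tanφ'] / [γz sinβ cosβ] and solving for z:
z = c' / [γ cosβ (FS·sinβ − cosβ·tanφ')]
  = 6.7 / [18.2·cos33.8°·(1.00·sin33.8° − cos33.8°·tan32.6°)]
  = 6.7 / [18.2·0.8310·(1.00·0.5563 − 0.8310·0.6395)]
  = 6.7 / 0.3760 = 17.821 m

z_c = 17.82 m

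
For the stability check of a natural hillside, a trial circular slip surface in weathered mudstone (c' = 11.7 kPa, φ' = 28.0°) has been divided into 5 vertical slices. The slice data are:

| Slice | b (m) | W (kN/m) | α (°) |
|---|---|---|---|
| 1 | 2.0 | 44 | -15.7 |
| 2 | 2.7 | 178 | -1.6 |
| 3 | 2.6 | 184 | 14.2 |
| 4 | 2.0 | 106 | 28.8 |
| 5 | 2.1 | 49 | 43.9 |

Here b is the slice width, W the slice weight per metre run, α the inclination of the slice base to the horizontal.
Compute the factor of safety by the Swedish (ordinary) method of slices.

Ordinary method of slices: FS = Σ[c'·Δl_i + (W_i cosα_i)·tanφ'] / Σ W_i sinα_i, with Δl_i = b_i / cosα_i.
Slice 1: Δl = 2.0/cos(-15.7°) = 2.078 m; N'_1 = 44·cos(-15.7°) = 42.4; c'Δl = 24.31; W sinα = -11.9
Slice 2: Δl = 2.7/cos(-1.6°) = 2.701 m; N'_2 = 178·cos(-1.6°) = 177.9; c'Δl = 31.60; W sinα = -5.0
Slice 3: Δl = 2.6/cos14.2° = 2.682 m; N'_3 = 184·cos14.2° = 178.4; c'Δl = 31.38; W sinα = 45.1
Slice 4: Δl = 2.0/cos28.8° = 2.282 m; N'_4 = 106·cos28.8° = 92.9; c'Δl = 26.70; W sinα = 51.1
Slice 5: Δl = 2.1/cos43.9° = 2.914 m; N'_5 = 49·cos43.9° = 35.3; c'Δl = 34.10; W sinα = 34.0
Σc'Δl = 148.1 kN/m; ΣN' = 526.9 kN/m; ΣW sinα = 113.3 kN/m
Resisting = 148.1 + 526.9·tan28.0° = 148.1 + 280.1 = 428.2 kN/m
FS = 428.2 / 113.3 = 3.780

FS = 3.78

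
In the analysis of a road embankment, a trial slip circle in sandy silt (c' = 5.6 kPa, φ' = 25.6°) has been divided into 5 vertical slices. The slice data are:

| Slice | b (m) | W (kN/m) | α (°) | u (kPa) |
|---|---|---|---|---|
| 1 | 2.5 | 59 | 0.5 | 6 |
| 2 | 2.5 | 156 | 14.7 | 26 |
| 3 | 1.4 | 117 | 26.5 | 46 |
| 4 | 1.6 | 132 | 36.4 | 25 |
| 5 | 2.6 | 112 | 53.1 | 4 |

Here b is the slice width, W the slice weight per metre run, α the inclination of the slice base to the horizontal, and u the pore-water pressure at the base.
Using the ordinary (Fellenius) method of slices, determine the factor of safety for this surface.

FS = 0.77

Ordinary method of slices: FS = Σ[c'·Δl_i + (W_i cosα_i − u_i·Δl_i)·tanφ'] / Σ W_i sinα_i, with Δl_i = b_i / cosα_i.
Slice 1: Δl = 2.5/cos0.5° = 2.500 m; N'_1 = 59·cos0.5° − 6·2.500 = 44.0; c'Δl = 14.00; W sinα = 0.5
Slice 2: Δl = 2.5/cos14.7° = 2.585 m; N'_2 = 156·cos14.7° − 26·2.585 = 83.7; c'Δl = 14.47; W sinα = 39.6
Slice 3: Δl = 1.4/cos26.5° = 1.564 m; N'_3 = 117·cos26.5° − 46·1.564 = 32.7; c'Δl = 8.76; W sinα = 52.2
Slice 4: Δl = 1.6/cos36.4° = 1.988 m; N'_4 = 132·cos36.4° − 25·1.988 = 56.5; c'Δl = 11.13; W sinα = 78.3
Slice 5: Δl = 2.6/cos53.1° = 4.330 m; N'_5 = 112·cos53.1° − 4·4.330 = 49.9; c'Δl = 24.25; W sinα = 89.6
Σc'Δl = 72.6 kN/m; ΣN' = 266.9 kN/m; ΣW sinα = 260.2 kN/m
Resisting = 72.6 + 266.9·tan25.6° = 72.6 + 127.9 = 200.5 kN/m
FS = 200.5 / 260.2 = 0.771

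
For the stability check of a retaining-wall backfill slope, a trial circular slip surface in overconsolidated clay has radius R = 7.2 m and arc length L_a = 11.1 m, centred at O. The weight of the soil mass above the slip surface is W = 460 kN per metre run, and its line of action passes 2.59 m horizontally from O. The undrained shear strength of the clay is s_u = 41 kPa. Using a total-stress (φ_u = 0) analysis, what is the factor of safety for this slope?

FS = 2.75

Taking moments about the centre O, the resisting moment is provided by the undrained shear strength acting along the arc:
M_R = s_u·L_a·R = 41·11.10·7.2 = 3276.7 kN·m/m
M_D = W·d = 460·2.59 = 1191.4 kN·m/m
FS = M_R / M_D = 3276.7 / 1191.4 = 2.750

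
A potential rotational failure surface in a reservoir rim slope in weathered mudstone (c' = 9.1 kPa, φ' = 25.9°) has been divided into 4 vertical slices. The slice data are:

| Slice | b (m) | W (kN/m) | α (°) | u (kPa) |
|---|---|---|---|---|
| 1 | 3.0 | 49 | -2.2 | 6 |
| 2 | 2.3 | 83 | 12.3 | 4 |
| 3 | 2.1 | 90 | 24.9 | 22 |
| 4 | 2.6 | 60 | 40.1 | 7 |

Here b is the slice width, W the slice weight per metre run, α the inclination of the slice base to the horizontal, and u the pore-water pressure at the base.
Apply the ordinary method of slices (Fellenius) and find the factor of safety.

Ordinary method of slices: FS = Σ[c'·Δl_i + (W_i cosα_i − u_i·Δl_i)·tanφ'] / Σ W_i sinα_i, with Δl_i = b_i / cosα_i.
Slice 1: Δl = 3.0/cos(-2.2°) = 3.002 m; N'_1 = 49·cos(-2.2°) − 6·3.002 = 31.0; c'Δl = 27.32; W sinα = -1.9
Slice 2: Δl = 2.3/cos12.3° = 2.354 m; N'_2 = 83·cos12.3° − 4·2.354 = 71.7; c'Δl = 21.42; W sinα = 17.7
Slice 3: Δl = 2.1/cos24.9° = 2.315 m; N'_3 = 90·cos24.9° − 22·2.315 = 30.7; c'Δl = 21.07; W sinα = 37.9
Slice 4: Δl = 2.6/cos40.1° = 3.399 m; N'_4 = 60·cos40.1° − 7·3.399 = 22.1; c'Δl = 30.93; W sinα = 38.6
Σc'Δl = 100.7 kN/m; ΣN' = 155.4 kN/m; ΣW sinα = 92.3 kN/m
Resisting = 100.7 + 155.4·tan25.9° = 100.7 + 75.5 = 176.2 kN/m
FS = 176.2 / 92.3 = 1.908

FS = 1.91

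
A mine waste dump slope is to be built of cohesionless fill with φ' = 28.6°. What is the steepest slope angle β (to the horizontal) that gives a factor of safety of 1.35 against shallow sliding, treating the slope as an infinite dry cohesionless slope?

β = 22.0°

For an infinite dry cohesionless slope FS = tanφ'/tanβ, so tanβ = tanφ' / FS.
tanβ = tan28.6° / 1.35 = 0.5452 / 1.35 = 0.4039
β = arctan(0.4039) = 21.99°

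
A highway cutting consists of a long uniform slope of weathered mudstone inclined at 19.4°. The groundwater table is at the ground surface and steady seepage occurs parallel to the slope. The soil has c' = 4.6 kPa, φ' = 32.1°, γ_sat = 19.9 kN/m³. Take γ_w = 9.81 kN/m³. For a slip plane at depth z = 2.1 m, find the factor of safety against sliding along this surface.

With seepage parallel to the slope and the water table at the surface, the effective normal stress on the slip plane uses the buoyant unit weight γ' = γ_sat − γ_w while the driving shear stress uses γ_sat:
FS = [c' + γ' z cos²β tanφ'] / [γ_sat z sinβ cosβ]
γ' = 19.9 − 9.81 = 10.09 kN/m³
Numerator = 4.6 + 10.09·2.1·cos²19.4°·tan32.1° = 4.6 + 10.09·2.1·0.8897·0.6273 = 16.425 kPa
Denominator = 19.9·2.1·sin19.4°·cos19.4° = 19.9·2.1·0.3322·0.9432 = 13.093 kPa
FS = 16.425 / 13.093 = 1.255

FS = 1.25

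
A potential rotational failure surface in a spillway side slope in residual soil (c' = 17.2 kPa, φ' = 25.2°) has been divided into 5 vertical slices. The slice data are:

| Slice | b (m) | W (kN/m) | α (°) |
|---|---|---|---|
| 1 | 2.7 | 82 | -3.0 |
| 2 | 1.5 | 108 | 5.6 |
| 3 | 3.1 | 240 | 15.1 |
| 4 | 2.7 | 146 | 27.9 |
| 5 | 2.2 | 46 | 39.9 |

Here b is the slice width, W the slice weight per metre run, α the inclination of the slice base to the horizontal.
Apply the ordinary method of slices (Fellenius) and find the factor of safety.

FS = 3.03

Ordinary method of slices: FS = Σ[c'·Δl_i + (W_i cosα_i)·tanφ'] / Σ W_i sinα_i, with Δl_i = b_i / cosα_i.
Slice 1: Δl = 2.7/cos(-3.0°) = 2.704 m; N'_1 = 82·cos(-3.0°) = 81.9; c'Δl = 46.50; W sinα = -4.3
Slice 2: Δl = 1.5/cos5.6° = 1.507 m; N'_2 = 108·cos5.6° = 107.5; c'Δl = 25.92; W sinα = 10.5
Slice 3: Δl = 3.1/cos15.1° = 3.211 m; N'_3 = 240·cos15.1° = 231.7; c'Δl = 55.23; W sinα = 62.5
Slice 4: Δl = 2.7/cos27.9° = 3.055 m; N'_4 = 146·cos27.9° = 129.0; c'Δl = 52.55; W sinα = 68.3
Slice 5: Δl = 2.2/cos39.9° = 2.868 m; N'_5 = 46·cos39.9° = 35.3; c'Δl = 49.32; W sinα = 29.5
Σc'Δl = 229.5 kN/m; ΣN' = 585.4 kN/m; ΣW sinα = 166.6 kN/m
Resisting = 229.5 + 585.4·tan25.2° = 229.5 + 275.5 = 505.0 kN/m
FS = 505.0 / 166.6 = 3.031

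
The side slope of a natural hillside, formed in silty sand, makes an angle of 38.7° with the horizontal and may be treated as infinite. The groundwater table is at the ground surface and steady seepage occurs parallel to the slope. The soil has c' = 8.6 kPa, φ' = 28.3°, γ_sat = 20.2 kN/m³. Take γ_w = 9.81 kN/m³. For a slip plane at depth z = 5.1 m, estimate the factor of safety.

With seepage parallel to the slope and the water table at the surface, the effective normal stress on the slip plane uses the buoyant unit weight γ' = γ_sat − γ_w while the driving shear stress uses γ_sat:
FS = [c' + γ' z cos²β tanφ'] / [γ_sat z sinβ cosβ]
γ' = 20.2 − 9.81 = 10.39 kN/m³
Numerator = 8.6 + 10.39·5.1·cos²38.7°·tan28.3° = 8.6 + 10.39·5.1·0.6091·0.5384 = 25.978 kPa
Denominator = 20.2·5.1·sin38.7°·cos38.7° = 20.2·5.1·0.6252·0.7804 = 50.269 kPa
FS = 25.978 / 50.269 = 0.517

FS = 0.52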